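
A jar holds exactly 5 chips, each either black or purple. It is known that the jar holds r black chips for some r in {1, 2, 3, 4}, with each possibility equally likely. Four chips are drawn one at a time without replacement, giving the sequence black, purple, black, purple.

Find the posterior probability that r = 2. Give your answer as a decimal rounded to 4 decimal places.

The likelihood of the observed sequence under each hypothesis: P(data | r = 1) = (1/5)(4/4)(0/3) = 0; P(data | r = 2) = (2/5)(3/4)(1/3)(2/2) = 1/10; P(data | r = 3) = (3/5)(2/4)(2/3)(1/2) = 1/10; P(data | r = 4) = (4/5)(1/4)(3/3)(0/2) = 0.
Weighting by the prior gives 1/4 · 0 = 0, 1/4 · 1/10 = 1/40, 1/4 · 1/10 = 1/40, 1/4 · 0 = 0; with total 1/20.
By Bayes' rule, P(r = 2 | data) = (1/40) / (1/20) = 1/2.

0.5000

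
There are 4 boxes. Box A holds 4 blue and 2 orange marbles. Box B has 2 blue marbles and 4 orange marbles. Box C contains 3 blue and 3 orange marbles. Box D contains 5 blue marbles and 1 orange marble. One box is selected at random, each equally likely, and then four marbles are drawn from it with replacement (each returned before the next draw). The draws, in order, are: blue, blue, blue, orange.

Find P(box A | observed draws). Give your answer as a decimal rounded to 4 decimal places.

0.3497

For each hypothesis, P(data | H) works out to: P(data | box A) = (4/6)(4/6)(4/6)(2/6) = 0.098765; P(data | box B) = (2/6)(2/6)(2/6)(4/6) = 0.024691; P(data | box C) = (3/6)(3/6)(3/6)(3/6) = 0.0625; P(data | box D) = (5/6)(5/6)(5/6)(1/6) = 0.096451.
Weighting by the prior gives 1/4 · 0.098765 = 0.024691, 1/4 · 0.024691 = 0.0061728, 1/4 · 0.0625 = 0.015625, 1/4 · 0.096451 = 0.024113; with total 0.070602.
So P(box A | data) = (0.024691) / (0.070602) = 0.34973.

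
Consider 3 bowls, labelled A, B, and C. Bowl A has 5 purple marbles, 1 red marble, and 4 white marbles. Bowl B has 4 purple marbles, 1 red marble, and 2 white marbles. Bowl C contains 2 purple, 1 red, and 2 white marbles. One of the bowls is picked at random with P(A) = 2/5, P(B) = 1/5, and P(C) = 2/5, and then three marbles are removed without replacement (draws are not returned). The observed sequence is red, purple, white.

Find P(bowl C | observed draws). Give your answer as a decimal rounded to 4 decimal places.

For each hypothesis, P(data | H) works out to: P(data | bowl A) = (1/10)(5/9)(4/8) = 0.027778; P(data | bowl B) = (1/7)(4/6)(2/5) = 0.038095; P(data | bowl C) = (1/5)(2/4)(2/3) = 0.066667.
Weighting by the prior gives 2/5 · 0.027778 = 0.011111, 1/5 · 0.038095 = 0.007619, 2/5 · 0.066667 = 0.026667; with total 0.045397.
So P(bowl C | data) = (0.026667) / (0.045397) = 0.58741.

0.5874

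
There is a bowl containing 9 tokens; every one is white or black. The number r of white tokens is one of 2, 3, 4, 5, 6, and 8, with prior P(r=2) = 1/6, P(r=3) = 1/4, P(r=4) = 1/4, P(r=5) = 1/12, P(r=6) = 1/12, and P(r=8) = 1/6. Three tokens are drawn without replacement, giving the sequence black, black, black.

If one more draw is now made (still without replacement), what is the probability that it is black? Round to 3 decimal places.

The likelihood of the observed sequence under each hypothesis: P(data | r = 2) = (7/9)(6/8)(5/7) = 0.41667; P(data | r = 3) = (6/9)(5/8)(4/7) = 0.2381; P(data | r = 4) = (5/9)(4/8)(3/7) = 0.11905; P(data | r = 5) = (4/9)(3/8)(2/7) = 0.047619; P(data | r = 6) = (3/9)(2/8)(1/7) = 0.011905; P(data | r = 8) = (1/9)(0/8) = 0.
The prior-weighted likelihoods are 1/6 · 0.41667 = 0.069444, 1/4 · 0.2381 = 0.059524, 1/4 · 0.11905 = 0.029762, 1/12 · 0.047619 = 0.0039683, 1/12 · 0.011905 = 0.00099206, 1/6 · 0 = 0; these sum to 0.16369.
Dividing through by the total gives posterior P(r = 2 | data) = 0.42424, P(r = 3 | data) = 0.36364, P(r = 4 | data) = 0.18182, P(r = 5 | data) = 0.024242, P(r = 6 | data) = 0.0060606, P(r = 8 | data) = 0.
So P(black next | data) = Σ P(black next | H) P(H | data) = (2/3)(0.42424) + (1/2)(0.36364) + (1/3)(0.18182) + (1/6)(0.024242) + (0)(0.0060606) = 0.52929.

0.529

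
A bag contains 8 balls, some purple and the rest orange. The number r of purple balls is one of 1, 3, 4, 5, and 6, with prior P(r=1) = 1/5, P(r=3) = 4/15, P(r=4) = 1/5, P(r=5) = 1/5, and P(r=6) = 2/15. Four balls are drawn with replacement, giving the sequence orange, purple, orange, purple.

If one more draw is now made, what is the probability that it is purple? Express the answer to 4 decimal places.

For each hypothesis, P(data | H) works out to: P(data | r = 1) = (7/8)(1/8)(7/8)(1/8) = 0.011963; P(data | r = 3) = (5/8)(3/8)(5/8)(3/8) = 0.054932; P(data | r = 4) = (4/8)(4/8)(4/8)(4/8) = 0.0625; P(data | r = 5) = (3/8)(5/8)(3/8)(5/8) = 0.054932; P(data | r = 6) = (2/8)(6/8)(2/8)(6/8) = 0.035156.
Multiplying each by its prior: 1/5 · 0.011963 = 0.0023926, 4/15 · 0.054932 = 0.014648, 1/5 · 0.0625 = 0.0125, 1/5 · 0.054932 = 0.010986, 2/15 · 0.035156 = 0.0046875; with total 0.045215.
Dividing through by the total gives posterior P(r = 1 | data) = 0.052916, P(r = 3 | data) = 0.32397, P(r = 4 | data) = 0.27646, P(r = 5 | data) = 0.24298, P(r = 6 | data) = 0.10367.
The predictive probability is P(purple next | data) = (1/8)(0.052916) + (3/8)(0.32397) + (1/2)(0.27646) + (5/8)(0.24298) + (3/4)(0.10367) = 0.49595.

0.4960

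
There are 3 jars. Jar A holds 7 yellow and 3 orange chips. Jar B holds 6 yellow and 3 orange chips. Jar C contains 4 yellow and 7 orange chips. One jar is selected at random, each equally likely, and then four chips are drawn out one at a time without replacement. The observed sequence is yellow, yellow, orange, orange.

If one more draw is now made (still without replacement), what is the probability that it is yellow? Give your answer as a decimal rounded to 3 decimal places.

Compute the likelihood of the observed sequence for each case: P(data | jar A) = (7/10)(6/9)(3/8)(2/7) = 1/20; P(data | jar B) = (6/9)(5/8)(3/7)(2/6) = 5/84; P(data | jar C) = (4/11)(3/10)(7/9)(6/8) = 7/110.
Weighting by the prior gives 1/3 · 1/20 = 1/60, 1/3 · 5/84 = 5/252, 1/3 · 7/110 = 7/330; these sum to 40/693.
Normalising, the posterior is P(jar A | data) = 0.28875, P(jar B | data) = 0.34375, P(jar C | data) = 0.3675.
So P(yellow next | data) = Σ P(yellow next | H) P(H | data) = (5/6)(0.28875) + (4/5)(0.34375) + (2/7)(0.3675) = 0.62062.

0.621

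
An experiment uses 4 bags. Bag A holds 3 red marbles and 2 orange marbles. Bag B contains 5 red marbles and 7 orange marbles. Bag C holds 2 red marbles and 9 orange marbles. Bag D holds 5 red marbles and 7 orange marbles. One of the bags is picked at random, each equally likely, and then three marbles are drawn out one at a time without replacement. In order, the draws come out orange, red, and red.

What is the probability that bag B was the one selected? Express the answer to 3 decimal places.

0.246

The likelihood of the observed sequence under each hypothesis: P(data | bag A) = (2/5)(3/4)(2/3) = 1/5; P(data | bag B) = (7/12)(5/11)(4/10) = 7/66; P(data | bag C) = (9/11)(2/10)(1/9) = 1/55; P(data | bag D) = (7/12)(5/11)(4/10) = 7/66.
Weighting by the prior gives 1/4 · 1/5 = 1/20, 1/4 · 7/66 = 7/264, 1/4 · 1/55 = 1/220, 1/4 · 7/66 = 7/264; summing to 71/660.
By Bayes' rule, P(bag B | data) = (7/264) / (71/660) = 35/142.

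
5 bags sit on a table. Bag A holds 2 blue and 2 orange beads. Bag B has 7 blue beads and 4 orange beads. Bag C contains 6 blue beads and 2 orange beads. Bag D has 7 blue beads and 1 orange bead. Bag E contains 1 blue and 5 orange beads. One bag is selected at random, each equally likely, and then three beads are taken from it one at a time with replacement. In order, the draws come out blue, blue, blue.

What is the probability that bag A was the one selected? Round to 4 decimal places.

For each hypothesis, P(data | H) works out to: P(data | bag A) = (2/4)(2/4)(2/4) = 0.125; P(data | bag B) = (7/11)(7/11)(7/11) = 0.2577; P(data | bag C) = (6/8)(6/8)(6/8) = 0.42188; P(data | bag D) = (7/8)(7/8)(7/8) = 0.66992; P(data | bag E) = (1/6)(1/6)(1/6) = 0.0046296.
Weighting by the prior gives 1/5 · 0.125 = 0.025, 1/5 · 0.2577 = 0.05154, 1/5 · 0.42188 = 0.084375, 1/5 · 0.66992 = 0.13398, 1/5 · 0.0046296 = 0.00092593; these sum to 0.29583.
So P(bag A | data) = (0.025) / (0.29583) = 0.084509.

0.0845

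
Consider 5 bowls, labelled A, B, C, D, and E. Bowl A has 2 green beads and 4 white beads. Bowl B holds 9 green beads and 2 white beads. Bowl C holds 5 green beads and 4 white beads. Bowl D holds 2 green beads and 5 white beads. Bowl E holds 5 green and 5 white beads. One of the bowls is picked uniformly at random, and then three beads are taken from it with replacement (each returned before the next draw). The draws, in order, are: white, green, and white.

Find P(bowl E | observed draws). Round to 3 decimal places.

For each hypothesis, P(data | H) works out to: P(data | bowl A) = (4/6)(2/6)(4/6) = 0.14815; P(data | bowl B) = (2/11)(9/11)(2/11) = 0.027047; P(data | bowl C) = (4/9)(5/9)(4/9) = 0.10974; P(data | bowl D) = (5/7)(2/7)(5/7) = 0.14577; P(data | bowl E) = (5/10)(5/10)(5/10) = 0.125.
Weighting by the prior gives 1/5 · 0.14815 = 0.02963, 1/5 · 0.027047 = 0.0054095, 1/5 · 0.10974 = 0.021948, 1/5 · 0.14577 = 0.029155, 1/5 · 0.125 = 0.025; these sum to 0.11114.
By Bayes' rule, P(bowl E | data) = (0.025) / (0.11114) = 0.22494.

0.225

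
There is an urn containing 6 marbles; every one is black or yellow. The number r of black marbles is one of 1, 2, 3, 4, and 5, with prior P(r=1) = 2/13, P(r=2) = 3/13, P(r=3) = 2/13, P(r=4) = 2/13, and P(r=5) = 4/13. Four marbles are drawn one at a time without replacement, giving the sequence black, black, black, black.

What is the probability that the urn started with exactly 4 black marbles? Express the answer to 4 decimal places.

Compute the likelihood of the observed sequence for each case: P(data | r = 1) = (1/6)(0/5) = 0; P(data | r = 2) = (2/6)(1/5)(0/4) = 0; P(data | r = 3) = (3/6)(2/5)(1/4)(0/3) = 0; P(data | r = 4) = (4/6)(3/5)(2/4)(1/3) = 1/15; P(data | r = 5) = (5/6)(4/5)(3/4)(2/3) = 1/3.
Weighting by the prior gives 2/13 · 0 = 0, 3/13 · 0 = 0, 2/13 · 0 = 0, 2/13 · 1/15 = 2/195, 4/13 · 1/3 = 4/39; with total 22/195.
Therefore the posterior P(r = 4 | data) = (2/195) / (22/195) = 1/11.

0.0909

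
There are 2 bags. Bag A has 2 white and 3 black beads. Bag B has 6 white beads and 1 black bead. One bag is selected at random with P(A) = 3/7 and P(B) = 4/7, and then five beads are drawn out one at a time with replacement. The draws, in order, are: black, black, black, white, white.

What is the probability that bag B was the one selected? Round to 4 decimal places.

0.0763

Compute the likelihood of the observed sequence for each case: P(data | bag A) = (3/5)(3/5)(3/5)(2/5)(2/5) = 0.03456; P(data | bag B) = (1/7)(1/7)(1/7)(6/7)(6/7) = 0.002142.
Weighting by the prior gives 3/7 · 0.03456 = 0.014811, 4/7 · 0.002142 = 0.001224; these sum to 0.016035.
Therefore the posterior P(bag B | data) = (0.001224) / (0.016035) = 0.07633.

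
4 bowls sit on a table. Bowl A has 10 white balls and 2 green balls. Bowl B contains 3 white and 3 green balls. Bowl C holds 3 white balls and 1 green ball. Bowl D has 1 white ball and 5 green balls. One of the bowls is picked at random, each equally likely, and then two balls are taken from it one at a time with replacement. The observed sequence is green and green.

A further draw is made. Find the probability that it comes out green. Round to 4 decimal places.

Compute the likelihood of the observed sequence for each case: P(data | bowl A) = (2/12)(2/12) = 1/36; P(data | bowl B) = (3/6)(3/6) = 1/4; P(data | bowl C) = (1/4)(1/4) = 1/16; P(data | bowl D) = (5/6)(5/6) = 25/36.
The prior-weighted likelihoods are 1/4 · 1/36 = 1/144, 1/4 · 1/4 = 1/16, 1/4 · 1/16 = 1/64, 1/4 · 25/36 = 25/144; with total 149/576.
Normalising, the posterior is P(bowl A | data) = 4/149, P(bowl B | data) = 36/149, P(bowl C | data) = 9/149, P(bowl D | data) = 100/149.
Averaging over the posterior, P(green next | data) = (1/6)(4/149) + (1/2)(36/149) + (1/4)(9/149) + (5/6)(100/149) = 417/596.

0.6997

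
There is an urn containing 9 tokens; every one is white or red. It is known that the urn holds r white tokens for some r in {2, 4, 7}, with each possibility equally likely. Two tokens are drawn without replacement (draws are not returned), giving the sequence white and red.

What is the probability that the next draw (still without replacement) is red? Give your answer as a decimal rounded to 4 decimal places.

0.5298

The likelihood of the observed sequence under each hypothesis: P(data | r = 2) = (2/9)(7/8) = 7/36; P(data | r = 4) = (4/9)(5/8) = 5/18; P(data | r = 7) = (7/9)(2/8) = 7/36.
Multiplying each by its prior: 1/3 · 7/36 = 7/108, 1/3 · 5/18 = 5/54, 1/3 · 7/36 = 7/108; summing to 2/9.
The posterior is then P(r = 2 | data) = 7/24, P(r = 4 | data) = 5/12, P(r = 7 | data) = 7/24.
So P(red next | data) = Σ P(red next | H) P(H | data) = (6/7)(7/24) + (4/7)(5/12) + (1/7)(7/24) = 89/168.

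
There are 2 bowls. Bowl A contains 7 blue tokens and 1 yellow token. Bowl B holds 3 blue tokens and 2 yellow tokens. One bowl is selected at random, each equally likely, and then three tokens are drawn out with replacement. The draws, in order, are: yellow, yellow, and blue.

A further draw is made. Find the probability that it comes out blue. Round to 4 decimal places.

0.6343

The likelihood of the observed sequence under each hypothesis: P(data | bowl A) = (1/8)(1/8)(7/8) = 0.013672; P(data | bowl B) = (2/5)(2/5)(3/5) = 0.096.
Weighting by the prior gives 1/2 · 0.013672 = 0.0068359, 1/2 · 0.096 = 0.048; these sum to 0.054836.
Dividing through by the total gives posterior P(bowl A | data) = 0.12466, P(bowl B | data) = 0.87534.
The predictive probability is P(blue next | data) = (7/8)(0.12466) + (3/5)(0.87534) = 0.63428.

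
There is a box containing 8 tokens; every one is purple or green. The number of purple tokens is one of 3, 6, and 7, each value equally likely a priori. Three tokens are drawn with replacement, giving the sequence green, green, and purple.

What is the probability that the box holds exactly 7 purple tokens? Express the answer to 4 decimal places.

0.0660

The likelihood of the observed sequence under each hypothesis: P(data | r = 3) = (5/8)(5/8)(3/8) = 0.14648; P(data | r = 6) = (2/8)(2/8)(6/8) = 0.046875; P(data | r = 7) = (1/8)(1/8)(7/8) = 0.013672.
The prior-weighted likelihoods are 1/3 · 0.14648 = 0.048828, 1/3 · 0.046875 = 0.015625, 1/3 · 0.013672 = 0.0045573; summing to 0.06901.
Therefore the posterior P(r = 7 | data) = (0.0045573) / (0.06901) = 0.066038.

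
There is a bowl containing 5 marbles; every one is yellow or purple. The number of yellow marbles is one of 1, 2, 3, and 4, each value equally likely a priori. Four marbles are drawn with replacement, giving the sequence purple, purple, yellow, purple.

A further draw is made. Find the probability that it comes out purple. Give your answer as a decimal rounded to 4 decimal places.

0.6438

For each hypothesis, P(data | H) works out to: P(data | r = 1) = (4/5)(4/5)(1/5)(4/5) = 0.1024; P(data | r = 2) = (3/5)(3/5)(2/5)(3/5) = 0.0864; P(data | r = 3) = (2/5)(2/5)(3/5)(2/5) = 0.0384; P(data | r = 4) = (1/5)(1/5)(4/5)(1/5) = 0.0064.
Multiplying each by its prior: 1/4 · 0.1024 = 0.0256, 1/4 · 0.0864 = 0.0216, 1/4 · 0.0384 = 0.0096, 1/4 · 0.0064 = 0.0016; these sum to 0.0584.
The posterior is then P(r = 1 | data) = 0.43836, P(r = 2 | data) = 0.36986, P(r = 3 | data) = 0.16438, P(r = 4 | data) = 0.027397.
The predictive probability is P(purple next | data) = (4/5)(0.43836) + (3/5)(0.36986) + (2/5)(0.16438) + (1/5)(0.027397) = 0.64384.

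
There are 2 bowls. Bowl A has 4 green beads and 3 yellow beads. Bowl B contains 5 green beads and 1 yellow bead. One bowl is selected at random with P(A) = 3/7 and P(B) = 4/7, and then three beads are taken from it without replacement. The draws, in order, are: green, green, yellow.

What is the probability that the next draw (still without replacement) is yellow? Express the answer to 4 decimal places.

For each hypothesis, P(data | H) works out to: P(data | bowl A) = (4/7)(3/6)(3/5) = 6/35; P(data | bowl B) = (5/6)(4/5)(1/4) = 1/6.
Multiplying each by its prior: 3/7 · 6/35 = 18/245, 4/7 · 1/6 = 2/21; with total 124/735.
Dividing through by the total gives posterior P(bowl A | data) = 27/62, P(bowl B | data) = 35/62.
Averaging over the posterior, P(yellow next | data) = (1/2)(27/62) + (0)(35/62) = 27/124.

0.2177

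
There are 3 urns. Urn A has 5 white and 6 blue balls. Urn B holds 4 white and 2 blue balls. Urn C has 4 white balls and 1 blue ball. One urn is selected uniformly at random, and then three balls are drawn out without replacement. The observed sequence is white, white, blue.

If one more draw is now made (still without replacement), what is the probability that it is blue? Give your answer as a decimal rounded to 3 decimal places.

0.273

For each hypothesis, P(data | H) works out to: P(data | urn A) = (5/11)(4/10)(6/9) = 4/33; P(data | urn B) = (4/6)(3/5)(2/4) = 1/5; P(data | urn C) = (4/5)(3/4)(1/3) = 1/5.
The prior-weighted likelihoods are 1/3 · 4/33 = 4/99, 1/3 · 1/5 = 1/15, 1/3 · 1/5 = 1/15; summing to 86/495.
The posterior is then P(urn A | data) = 10/43, P(urn B | data) = 33/86, P(urn C | data) = 33/86.
The predictive probability is P(blue next | data) = (5/8)(10/43) + (1/3)(33/86) + (0)(33/86) = 47/172.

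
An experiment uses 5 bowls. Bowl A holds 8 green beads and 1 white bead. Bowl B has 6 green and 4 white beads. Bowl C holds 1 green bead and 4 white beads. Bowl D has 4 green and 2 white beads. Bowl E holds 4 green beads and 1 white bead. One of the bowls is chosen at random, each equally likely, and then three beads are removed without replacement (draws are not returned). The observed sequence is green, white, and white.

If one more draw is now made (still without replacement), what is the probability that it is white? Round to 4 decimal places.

The likelihood of the observed sequence under each hypothesis: P(data | bowl A) = (8/9)(1/8)(0/7) = 0; P(data | bowl B) = (6/10)(4/9)(3/8) = 1/10; P(data | bowl C) = (1/5)(4/4)(3/3) = 1/5; P(data | bowl D) = (4/6)(2/5)(1/4) = 1/15; P(data | bowl E) = (4/5)(1/4)(0/3) = 0.
Weighting by the prior gives 1/5 · 0 = 0, 1/5 · 1/10 = 1/50, 1/5 · 1/5 = 1/25, 1/5 · 1/15 = 1/75, 1/5 · 0 = 0; these sum to 11/150.
The posterior is then P(bowl A | data) = 0, P(bowl B | data) = 3/11, P(bowl C | data) = 6/11, P(bowl D | data) = 2/11, P(bowl E | data) = 0.
So P(white next | data) = Σ P(white next | H) P(H | data) = (2/7)(3/11) + (1)(6/11) + (0)(2/11) = 48/77.

0.6234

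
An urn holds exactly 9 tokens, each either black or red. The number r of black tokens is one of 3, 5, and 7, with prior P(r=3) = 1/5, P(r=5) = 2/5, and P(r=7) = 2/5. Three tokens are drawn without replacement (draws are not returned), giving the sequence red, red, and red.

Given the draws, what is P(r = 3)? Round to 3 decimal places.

0.714

The likelihood of the observed sequence under each hypothesis: P(data | r = 3) = (6/9)(5/8)(4/7) = 5/21; P(data | r = 5) = (4/9)(3/8)(2/7) = 1/21; P(data | r = 7) = (2/9)(1/8)(0/7) = 0.
Multiplying each by its prior: 1/5 · 5/21 = 1/21, 2/5 · 1/21 = 2/105, 2/5 · 0 = 0; with total 1/15.
By Bayes' rule, P(r = 3 | data) = (1/21) / (1/15) = 5/7.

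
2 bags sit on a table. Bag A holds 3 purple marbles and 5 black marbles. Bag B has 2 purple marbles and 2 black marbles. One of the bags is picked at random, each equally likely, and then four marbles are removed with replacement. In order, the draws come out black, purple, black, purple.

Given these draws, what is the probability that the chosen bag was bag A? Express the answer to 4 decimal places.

0.4678

For each hypothesis, P(data | H) works out to: P(data | bag A) = (5/8)(3/8)(5/8)(3/8) = 0.054932; P(data | bag B) = (2/4)(2/4)(2/4)(2/4) = 0.0625.
Weighting by the prior gives 1/2 · 0.054932 = 0.027466, 1/2 · 0.0625 = 0.03125; summing to 0.058716.
Therefore the posterior P(bag A | data) = (0.027466) / (0.058716) = 0.46778.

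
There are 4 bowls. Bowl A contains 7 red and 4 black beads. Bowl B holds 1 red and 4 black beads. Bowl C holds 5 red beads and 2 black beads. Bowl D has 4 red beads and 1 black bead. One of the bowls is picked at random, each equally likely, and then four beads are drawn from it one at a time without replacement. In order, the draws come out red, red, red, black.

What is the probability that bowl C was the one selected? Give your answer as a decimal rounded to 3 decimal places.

0.318

The likelihood of the observed sequence under each hypothesis: P(data | bowl A) = (7/11)(6/10)(5/9)(4/8) = 0.10606; P(data | bowl B) = (1/5)(0/4) = 0; P(data | bowl C) = (5/7)(4/6)(3/5)(2/4) = 0.14286; P(data | bowl D) = (4/5)(3/4)(2/3)(1/2) = 0.2.
Weighting by the prior gives 1/4 · 0.10606 = 0.026515, 1/4 · 0 = 0, 1/4 · 0.14286 = 0.035714, 1/4 · 0.2 = 0.05; summing to 0.11223.
By Bayes' rule, P(bowl C | data) = (0.035714) / (0.11223) = 0.31823.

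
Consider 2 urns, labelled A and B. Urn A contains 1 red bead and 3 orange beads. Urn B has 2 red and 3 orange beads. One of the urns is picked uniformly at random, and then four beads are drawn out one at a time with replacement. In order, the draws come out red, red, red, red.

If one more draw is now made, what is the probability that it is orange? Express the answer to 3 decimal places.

0.620

For each hypothesis, P(data | H) works out to: P(data | urn A) = (1/4)(1/4)(1/4)(1/4) = 0.0039062; P(data | urn B) = (2/5)(2/5)(2/5)(2/5) = 0.0256.
Multiplying each by its prior: 1/2 · 0.0039062 = 0.0019531, 1/2 · 0.0256 = 0.0128; these sum to 0.014753.
Normalising, the posterior is P(urn A | data) = 0.13239, P(urn B | data) = 0.86761.
Averaging over the posterior, P(orange next | data) = (3/4)(0.13239) + (3/5)(0.86761) = 0.61986.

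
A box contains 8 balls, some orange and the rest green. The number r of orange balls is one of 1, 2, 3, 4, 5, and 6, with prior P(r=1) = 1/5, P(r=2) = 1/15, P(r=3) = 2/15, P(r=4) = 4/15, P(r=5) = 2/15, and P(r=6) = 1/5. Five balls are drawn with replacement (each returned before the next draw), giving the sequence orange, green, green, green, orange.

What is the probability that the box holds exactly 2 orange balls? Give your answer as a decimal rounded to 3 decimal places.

Under each hypothesis, the probability of the observed sequence is: P(data | r = 1) = (1/8)(7/8)(7/8)(7/8)(1/8) = 0.010468; P(data | r = 2) = (2/8)(6/8)(6/8)(6/8)(2/8) = 0.026367; P(data | r = 3) = (3/8)(5/8)(5/8)(5/8)(3/8) = 0.034332; P(data | r = 4) = (4/8)(4/8)(4/8)(4/8)(4/8) = 0.03125; P(data | r = 5) = (5/8)(3/8)(3/8)(3/8)(5/8) = 0.020599; P(data | r = 6) = (6/8)(2/8)(2/8)(2/8)(6/8) = 0.0087891.
Weighting by the prior gives 1/5 · 0.010468 = 0.0020935, 1/15 · 0.026367 = 0.0017578, 2/15 · 0.034332 = 0.0045776, 4/15 · 0.03125 = 0.0083333, 2/15 · 0.020599 = 0.0027466, 1/5 · 0.0087891 = 0.0017578; summing to 0.021267.
Hence P(r = 2 | data) = (0.0017578) / (0.021267) = 0.082656.

0.083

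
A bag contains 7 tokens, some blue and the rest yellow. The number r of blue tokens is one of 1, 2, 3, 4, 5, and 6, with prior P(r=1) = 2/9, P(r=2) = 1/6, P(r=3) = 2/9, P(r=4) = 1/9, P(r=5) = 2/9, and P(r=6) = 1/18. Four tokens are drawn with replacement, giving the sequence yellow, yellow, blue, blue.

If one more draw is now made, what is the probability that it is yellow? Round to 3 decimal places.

0.522

Compute the likelihood of the observed sequence for each case: P(data | r = 1) = (6/7)(6/7)(1/7)(1/7) = 0.014994; P(data | r = 2) = (5/7)(5/7)(2/7)(2/7) = 0.041649; P(data | r = 3) = (4/7)(4/7)(3/7)(3/7) = 0.059975; P(data | r = 4) = (3/7)(3/7)(4/7)(4/7) = 0.059975; P(data | r = 5) = (2/7)(2/7)(5/7)(5/7) = 0.041649; P(data | r = 6) = (1/7)(1/7)(6/7)(6/7) = 0.014994.
Multiplying each by its prior: 2/9 · 0.014994 = 0.0033319, 1/6 · 0.041649 = 0.0069416, 2/9 · 0.059975 = 0.013328, 1/9 · 0.059975 = 0.0066639, 2/9 · 0.041649 = 0.0092554, 1/18 · 0.014994 = 0.00083299; summing to 0.040354.
Normalising, the posterior is P(r = 1 | data) = 0.082569, P(r = 2 | data) = 0.17202, P(r = 3 | data) = 0.33028, P(r = 4 | data) = 0.16514, P(r = 5 | data) = 0.22936, P(r = 6 | data) = 0.020642.
Averaging over the posterior, P(yellow next | data) = (6/7)(0.082569) + (5/7)(0.17202) + (4/7)(0.33028) + (3/7)(0.16514) + (2/7)(0.22936) + (1/7)(0.020642) = 0.52163.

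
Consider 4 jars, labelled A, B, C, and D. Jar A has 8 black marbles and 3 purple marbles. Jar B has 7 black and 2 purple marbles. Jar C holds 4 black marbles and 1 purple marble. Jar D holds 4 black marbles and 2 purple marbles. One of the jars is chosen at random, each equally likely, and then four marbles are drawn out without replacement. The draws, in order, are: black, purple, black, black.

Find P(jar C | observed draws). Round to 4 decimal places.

0.3336

Compute the likelihood of the observed sequence for each case: P(data | jar A) = (8/11)(3/10)(7/9)(6/8) = 0.12727; P(data | jar B) = (7/9)(2/8)(6/7)(5/6) = 0.13889; P(data | jar C) = (4/5)(1/4)(3/3)(2/2) = 0.2; P(data | jar D) = (4/6)(2/5)(3/4)(2/3) = 0.13333.
Weighting by the prior gives 1/4 · 0.12727 = 0.031818, 1/4 · 0.13889 = 0.034722, 1/4 · 0.2 = 0.05, 1/4 · 0.13333 = 0.033333; these sum to 0.14987.
Hence P(jar C | data) = (0.05) / (0.14987) = 0.33361.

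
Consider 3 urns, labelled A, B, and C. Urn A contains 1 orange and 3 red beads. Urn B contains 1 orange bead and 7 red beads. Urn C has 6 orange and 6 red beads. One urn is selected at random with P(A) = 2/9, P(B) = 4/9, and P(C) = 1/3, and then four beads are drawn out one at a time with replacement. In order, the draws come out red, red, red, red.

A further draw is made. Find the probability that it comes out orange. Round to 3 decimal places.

0.172

Under each hypothesis, the probability of the observed sequence is: P(data | urn A) = (3/4)(3/4)(3/4)(3/4) = 0.31641; P(data | urn B) = (7/8)(7/8)(7/8)(7/8) = 0.58618; P(data | urn C) = (6/12)(6/12)(6/12)(6/12) = 0.0625.
The prior-weighted likelihoods are 2/9 · 0.31641 = 0.070312, 4/9 · 0.58618 = 0.26053, 1/3 · 0.0625 = 0.020833; summing to 0.35167.
The posterior is then P(urn A | data) = 0.19994, P(urn B | data) = 0.74082, P(urn C | data) = 0.059241.
Averaging over the posterior, P(orange next | data) = (1/4)(0.19994) + (1/8)(0.74082) + (1/2)(0.059241) = 0.17221.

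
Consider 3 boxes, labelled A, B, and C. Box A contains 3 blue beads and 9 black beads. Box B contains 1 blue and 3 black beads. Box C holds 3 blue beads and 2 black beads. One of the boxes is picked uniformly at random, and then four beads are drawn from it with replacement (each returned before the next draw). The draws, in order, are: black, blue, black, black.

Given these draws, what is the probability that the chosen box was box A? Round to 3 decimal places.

Compute the likelihood of the observed sequence for each case: P(data | box A) = (9/12)(3/12)(9/12)(9/12) = 0.10547; P(data | box B) = (3/4)(1/4)(3/4)(3/4) = 0.10547; P(data | box C) = (2/5)(3/5)(2/5)(2/5) = 0.0384.
Multiplying each by its prior: 1/3 · 0.10547 = 0.035156, 1/3 · 0.10547 = 0.035156, 1/3 · 0.0384 = 0.0128; these sum to 0.083113.
So P(box A | data) = (0.035156) / (0.083113) = 0.423.

0.423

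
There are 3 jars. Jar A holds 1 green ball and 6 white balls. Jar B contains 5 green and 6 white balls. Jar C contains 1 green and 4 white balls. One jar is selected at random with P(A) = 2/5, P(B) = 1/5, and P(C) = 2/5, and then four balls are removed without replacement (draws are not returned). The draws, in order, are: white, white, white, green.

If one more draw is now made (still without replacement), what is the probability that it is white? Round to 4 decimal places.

0.9431

The likelihood of the observed sequence under each hypothesis: P(data | jar A) = (6/7)(5/6)(4/5)(1/4) = 0.14286; P(data | jar B) = (6/11)(5/10)(4/9)(5/8) = 0.075758; P(data | jar C) = (4/5)(3/4)(2/3)(1/2) = 0.2.
Multiplying each by its prior: 2/5 · 0.14286 = 0.057143, 1/5 · 0.075758 = 0.015152, 2/5 · 0.2 = 0.08; with total 0.15229.
Dividing through by the total gives posterior P(jar A | data) = 0.37521, P(jar B | data) = 0.099488, P(jar C | data) = 0.5253.
The predictive probability is P(white next | data) = (1)(0.37521) + (3/7)(0.099488) + (1)(0.5253) = 0.94315.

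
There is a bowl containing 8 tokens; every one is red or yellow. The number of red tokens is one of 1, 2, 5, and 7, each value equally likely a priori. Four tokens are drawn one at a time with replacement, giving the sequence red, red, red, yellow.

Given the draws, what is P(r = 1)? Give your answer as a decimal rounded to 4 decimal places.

0.0091

Under each hypothesis, the probability of the observed sequence is: P(data | r = 1) = (1/8)(1/8)(1/8)(7/8) = 0.001709; P(data | r = 2) = (2/8)(2/8)(2/8)(6/8) = 0.011719; P(data | r = 5) = (5/8)(5/8)(5/8)(3/8) = 0.091553; P(data | r = 7) = (7/8)(7/8)(7/8)(1/8) = 0.08374.
Multiplying each by its prior: 1/4 · 0.001709 = 0.00042725, 1/4 · 0.011719 = 0.0029297, 1/4 · 0.091553 = 0.022888, 1/4 · 0.08374 = 0.020935; with total 0.04718.
So P(r = 1 | data) = (0.00042725) / (0.04718) = 0.0090556.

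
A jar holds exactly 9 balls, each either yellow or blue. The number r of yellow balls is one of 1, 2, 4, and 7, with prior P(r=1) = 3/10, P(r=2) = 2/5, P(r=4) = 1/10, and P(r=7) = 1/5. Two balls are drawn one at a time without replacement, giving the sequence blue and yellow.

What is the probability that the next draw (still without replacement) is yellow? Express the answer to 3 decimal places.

0.317

For each hypothesis, P(data | H) works out to: P(data | r = 1) = (8/9)(1/8) = 1/9; P(data | r = 2) = (7/9)(2/8) = 7/36; P(data | r = 4) = (5/9)(4/8) = 5/18; P(data | r = 7) = (2/9)(7/8) = 7/36.
Weighting by the prior gives 3/10 · 1/9 = 1/30, 2/5 · 7/36 = 7/90, 1/10 · 5/18 = 1/36, 1/5 · 7/36 = 7/180; summing to 8/45.
Normalising, the posterior is P(r = 1 | data) = 3/16, P(r = 2 | data) = 7/16, P(r = 4 | data) = 5/32, P(r = 7 | data) = 7/32.
So P(yellow next | data) = Σ P(yellow next | H) P(H | data) = (0)(3/16) + (1/7)(7/16) + (3/7)(5/32) + (6/7)(7/32) = 71/224.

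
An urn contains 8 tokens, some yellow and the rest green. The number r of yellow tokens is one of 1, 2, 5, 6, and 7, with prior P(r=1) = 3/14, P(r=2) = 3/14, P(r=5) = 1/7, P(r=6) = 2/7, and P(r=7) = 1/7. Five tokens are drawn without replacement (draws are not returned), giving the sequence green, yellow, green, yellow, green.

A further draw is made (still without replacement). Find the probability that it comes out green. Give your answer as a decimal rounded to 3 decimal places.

0.750

Under each hypothesis, the probability of the observed sequence is: P(data | r = 1) = (7/8)(1/7)(6/6)(0/5) = 0; P(data | r = 2) = (6/8)(2/7)(5/6)(1/5)(4/4) = 1/28; P(data | r = 5) = (3/8)(5/7)(2/6)(4/5)(1/4) = 1/56; P(data | r = 6) = (2/8)(6/7)(1/6)(5/5)(0/4) = 0; P(data | r = 7) = (1/8)(7/7)(0/6) = 0.
The prior-weighted likelihoods are 3/14 · 0 = 0, 3/14 · 1/28 = 3/392, 1/7 · 1/56 = 1/392, 2/7 · 0 = 0, 1/7 · 0 = 0; summing to 1/98.
Dividing through by the total gives posterior P(r = 1 | data) = 0, P(r = 2 | data) = 3/4, P(r = 5 | data) = 1/4, P(r = 6 | data) = 0, P(r = 7 | data) = 0.
Averaging over the posterior, P(green next | data) = (1)(3/4) + (0)(1/4) = 3/4.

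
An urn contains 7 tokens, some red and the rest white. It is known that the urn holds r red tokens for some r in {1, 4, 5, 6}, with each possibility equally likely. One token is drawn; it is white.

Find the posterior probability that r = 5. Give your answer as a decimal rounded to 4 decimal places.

0.1667

Compute the likelihood of this draw for each case: P(data | r = 1) = (6/7) = 6/7; P(data | r = 4) = (3/7) = 3/7; P(data | r = 5) = (2/7) = 2/7; P(data | r = 6) = (1/7) = 1/7.
Weighting by the prior gives 1/4 · 6/7 = 3/14, 1/4 · 3/7 = 3/28, 1/4 · 2/7 = 1/14, 1/4 · 1/7 = 1/28; summing to 3/7.
Therefore the posterior P(r = 5 | data) = (1/14) / (3/7) = 1/6.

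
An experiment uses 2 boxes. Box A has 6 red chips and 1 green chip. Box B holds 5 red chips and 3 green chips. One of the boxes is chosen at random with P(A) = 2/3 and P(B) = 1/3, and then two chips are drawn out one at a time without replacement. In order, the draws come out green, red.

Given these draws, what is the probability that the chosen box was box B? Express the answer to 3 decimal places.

Under each hypothesis, the probability of the observed sequence is: P(data | box A) = (1/7)(6/6) = 1/7; P(data | box B) = (3/8)(5/7) = 15/56.
Multiplying each by its prior: 2/3 · 1/7 = 2/21, 1/3 · 15/56 = 5/56; with total 31/168.
So P(box B | data) = (5/56) / (31/168) = 15/31.

0.484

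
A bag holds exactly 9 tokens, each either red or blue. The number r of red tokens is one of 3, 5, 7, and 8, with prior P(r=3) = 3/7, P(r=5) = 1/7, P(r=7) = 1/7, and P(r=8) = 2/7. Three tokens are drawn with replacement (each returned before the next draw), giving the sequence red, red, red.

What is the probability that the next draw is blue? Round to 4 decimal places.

0.1904

The likelihood of the observed sequence under each hypothesis: P(data | r = 3) = (3/9)(3/9)(3/9) = 0.037037; P(data | r = 5) = (5/9)(5/9)(5/9) = 0.17147; P(data | r = 7) = (7/9)(7/9)(7/9) = 0.47051; P(data | r = 8) = (8/9)(8/9)(8/9) = 0.70233.
Weighting by the prior gives 3/7 · 0.037037 = 0.015873, 1/7 · 0.17147 = 0.024495, 1/7 · 0.47051 = 0.067215, 2/7 · 0.70233 = 0.20067; with total 0.30825.
The posterior is then P(r = 3 | data) = 0.051494, P(r = 5 | data) = 0.079466, P(r = 7 | data) = 0.21805, P(r = 8 | data) = 0.65099.
Averaging over the posterior, P(blue next | data) = (2/3)(0.051494) + (4/9)(0.079466) + (2/9)(0.21805) + (1/9)(0.65099) = 0.19044.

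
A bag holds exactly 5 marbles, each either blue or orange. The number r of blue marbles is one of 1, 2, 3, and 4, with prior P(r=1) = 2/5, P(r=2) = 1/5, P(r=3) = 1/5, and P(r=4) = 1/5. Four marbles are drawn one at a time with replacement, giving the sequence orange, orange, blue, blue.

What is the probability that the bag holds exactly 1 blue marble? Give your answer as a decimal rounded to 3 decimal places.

0.267

The likelihood of the observed sequence under each hypothesis: P(data | r = 1) = (4/5)(4/5)(1/5)(1/5) = 0.0256; P(data | r = 2) = (3/5)(3/5)(2/5)(2/5) = 0.0576; P(data | r = 3) = (2/5)(2/5)(3/5)(3/5) = 0.0576; P(data | r = 4) = (1/5)(1/5)(4/5)(4/5) = 0.0256.
Weighting by the prior gives 2/5 · 0.0256 = 0.01024, 1/5 · 0.0576 = 0.01152, 1/5 · 0.0576 = 0.01152, 1/5 · 0.0256 = 0.00512; summing to 0.0384.
So P(r = 1 | data) = (0.01024) / (0.0384) = 0.26667.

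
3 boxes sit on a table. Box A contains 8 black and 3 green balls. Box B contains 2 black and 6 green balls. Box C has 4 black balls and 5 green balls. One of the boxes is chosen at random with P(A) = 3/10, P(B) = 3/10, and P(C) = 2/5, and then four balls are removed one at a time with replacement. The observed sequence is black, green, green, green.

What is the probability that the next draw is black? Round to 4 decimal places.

For each hypothesis, P(data | H) works out to: P(data | box A) = (8/11)(3/11)(3/11)(3/11) = 0.014753; P(data | box B) = (2/8)(6/8)(6/8)(6/8) = 0.10547; P(data | box C) = (4/9)(5/9)(5/9)(5/9) = 0.076208.
Weighting by the prior gives 3/10 · 0.014753 = 0.0044259, 3/10 · 0.10547 = 0.031641, 2/5 · 0.076208 = 0.030483; these sum to 0.06655.
Normalising, the posterior is P(box A | data) = 0.066506, P(box B | data) = 0.47544, P(box C | data) = 0.45805.
Averaging over the posterior, P(black next | data) = (8/11)(0.066506) + (1/4)(0.47544) + (4/9)(0.45805) = 0.37081.

0.3708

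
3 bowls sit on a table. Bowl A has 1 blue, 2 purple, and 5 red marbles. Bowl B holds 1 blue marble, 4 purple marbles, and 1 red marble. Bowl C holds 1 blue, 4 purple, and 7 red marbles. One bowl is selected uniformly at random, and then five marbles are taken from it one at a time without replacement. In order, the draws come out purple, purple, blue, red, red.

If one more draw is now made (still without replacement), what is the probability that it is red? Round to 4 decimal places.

For each hypothesis, P(data | H) works out to: P(data | bowl A) = (2/8)(1/7)(1/6)(5/5)(4/4) = 0.0059524; P(data | bowl B) = (4/6)(3/5)(1/4)(1/3)(0/2) = 0; P(data | bowl C) = (4/12)(3/11)(1/10)(7/9)(6/8) = 0.005303.
The prior-weighted likelihoods are 1/3 · 0.0059524 = 0.0019841, 1/3 · 0 = 0, 1/3 · 0.005303 = 0.0017677; with total 0.0037518.
Dividing through by the total gives posterior P(bowl A | data) = 0.52885, P(bowl B | data) = 0, P(bowl C | data) = 0.47115.
So P(red next | data) = Σ P(red next | H) P(H | data) = (1)(0.52885) + (5/7)(0.47115) = 0.86538.

0.8654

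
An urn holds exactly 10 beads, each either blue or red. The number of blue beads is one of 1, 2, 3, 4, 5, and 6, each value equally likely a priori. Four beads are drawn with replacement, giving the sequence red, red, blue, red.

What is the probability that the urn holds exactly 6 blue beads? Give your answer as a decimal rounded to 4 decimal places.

Under each hypothesis, the probability of the observed sequence is: P(data | r = 1) = (9/10)(9/10)(1/10)(9/10) = 0.0729; P(data | r = 2) = (8/10)(8/10)(2/10)(8/10) = 0.1024; P(data | r = 3) = (7/10)(7/10)(3/10)(7/10) = 0.1029; P(data | r = 4) = (6/10)(6/10)(4/10)(6/10) = 0.0864; P(data | r = 5) = (5/10)(5/10)(5/10)(5/10) = 0.0625; P(data | r = 6) = (4/10)(4/10)(6/10)(4/10) = 0.0384.
The prior-weighted likelihoods are 1/6 · 0.0729 = 0.01215, 1/6 · 0.1024 = 0.017067, 1/6 · 0.1029 = 0.01715, 1/6 · 0.0864 = 0.0144, 1/6 · 0.0625 = 0.010417, 1/6 · 0.0384 = 0.0064; with total 0.077583.
Therefore the posterior P(r = 6 | data) = (0.0064) / (0.077583) = 0.082492.

0.0825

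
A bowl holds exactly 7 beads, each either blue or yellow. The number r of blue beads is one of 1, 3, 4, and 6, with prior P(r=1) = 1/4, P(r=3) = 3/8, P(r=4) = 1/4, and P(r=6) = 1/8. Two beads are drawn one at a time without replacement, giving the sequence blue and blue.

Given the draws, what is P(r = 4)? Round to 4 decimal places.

For each hypothesis, P(data | H) works out to: P(data | r = 1) = (1/7)(0/6) = 0; P(data | r = 3) = (3/7)(2/6) = 1/7; P(data | r = 4) = (4/7)(3/6) = 2/7; P(data | r = 6) = (6/7)(5/6) = 5/7.
The prior-weighted likelihoods are 1/4 · 0 = 0, 3/8 · 1/7 = 3/56, 1/4 · 2/7 = 1/14, 1/8 · 5/7 = 5/56; summing to 3/14.
Therefore the posterior P(r = 4 | data) = (1/14) / (3/14) = 1/3.

0.3333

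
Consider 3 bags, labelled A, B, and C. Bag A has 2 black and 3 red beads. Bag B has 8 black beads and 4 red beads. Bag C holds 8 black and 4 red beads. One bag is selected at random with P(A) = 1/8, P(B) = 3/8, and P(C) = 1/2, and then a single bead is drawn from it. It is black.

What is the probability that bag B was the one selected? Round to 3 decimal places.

0.395

Compute the likelihood of this draw for each case: P(data | bag A) = (2/5) = 2/5; P(data | bag B) = (8/12) = 2/3; P(data | bag C) = (8/12) = 2/3.
Multiplying each by its prior: 1/8 · 2/5 = 1/20, 3/8 · 2/3 = 1/4, 1/2 · 2/3 = 1/3; with total 19/30.
Hence P(bag B | data) = (1/4) / (19/30) = 15/38.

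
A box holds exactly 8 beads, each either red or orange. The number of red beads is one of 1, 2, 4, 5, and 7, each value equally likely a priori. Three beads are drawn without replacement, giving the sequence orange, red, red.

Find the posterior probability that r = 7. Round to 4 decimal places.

For each hypothesis, P(data | H) works out to: P(data | r = 1) = (7/8)(1/7)(0/6) = 0; P(data | r = 2) = (6/8)(2/7)(1/6) = 1/28; P(data | r = 4) = (4/8)(4/7)(3/6) = 1/7; P(data | r = 5) = (3/8)(5/7)(4/6) = 5/28; P(data | r = 7) = (1/8)(7/7)(6/6) = 1/8.
The prior-weighted likelihoods are 1/5 · 0 = 0, 1/5 · 1/28 = 1/140, 1/5 · 1/7 = 1/35, 1/5 · 5/28 = 1/28, 1/5 · 1/8 = 1/40; these sum to 27/280.
Therefore the posterior P(r = 7 | data) = (1/40) / (27/280) = 7/27.

0.2593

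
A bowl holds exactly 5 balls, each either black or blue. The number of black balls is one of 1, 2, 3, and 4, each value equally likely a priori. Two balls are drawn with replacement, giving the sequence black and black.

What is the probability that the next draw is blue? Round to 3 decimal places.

Under each hypothesis, the probability of the observed sequence is: P(data | r = 1) = (1/5)(1/5) = 1/25; P(data | r = 2) = (2/5)(2/5) = 4/25; P(data | r = 3) = (3/5)(3/5) = 9/25; P(data | r = 4) = (4/5)(4/5) = 16/25.
The prior-weighted likelihoods are 1/4 · 1/25 = 1/100, 1/4 · 4/25 = 1/25, 1/4 · 9/25 = 9/100, 1/4 · 16/25 = 4/25; summing to 3/10.
Normalising, the posterior is P(r = 1 | data) = 1/30, P(r = 2 | data) = 2/15, P(r = 3 | data) = 3/10, P(r = 4 | data) = 8/15.
The predictive probability is P(blue next | data) = (4/5)(1/30) + (3/5)(2/15) + (2/5)(3/10) + (1/5)(8/15) = 1/3.

0.333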